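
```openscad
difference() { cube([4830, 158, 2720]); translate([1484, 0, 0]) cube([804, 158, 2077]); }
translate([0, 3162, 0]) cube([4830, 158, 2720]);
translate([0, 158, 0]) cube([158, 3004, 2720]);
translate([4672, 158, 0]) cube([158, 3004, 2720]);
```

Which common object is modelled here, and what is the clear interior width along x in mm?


A single room. The interior width is 4514 mm.

Four walls enclosing a rectangle with a door in the front wall — a room. Outside width 4830 minus two 158 mm walls gives 4514 mm.


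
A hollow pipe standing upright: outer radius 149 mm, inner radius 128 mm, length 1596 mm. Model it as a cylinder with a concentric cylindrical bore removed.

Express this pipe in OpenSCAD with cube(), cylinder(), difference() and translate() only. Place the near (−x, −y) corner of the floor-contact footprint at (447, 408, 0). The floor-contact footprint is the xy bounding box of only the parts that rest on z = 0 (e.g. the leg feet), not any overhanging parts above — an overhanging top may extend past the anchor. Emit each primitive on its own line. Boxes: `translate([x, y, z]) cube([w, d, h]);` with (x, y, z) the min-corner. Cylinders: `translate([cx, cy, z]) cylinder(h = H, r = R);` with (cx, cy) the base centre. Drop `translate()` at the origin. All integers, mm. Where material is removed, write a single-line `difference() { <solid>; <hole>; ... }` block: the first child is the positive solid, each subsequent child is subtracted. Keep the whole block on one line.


difference() { translate([596, 557, 0]) cylinder(h = 1596, r = 149); translate([596, 557, 0]) cylinder(h = 1596, r = 128); }


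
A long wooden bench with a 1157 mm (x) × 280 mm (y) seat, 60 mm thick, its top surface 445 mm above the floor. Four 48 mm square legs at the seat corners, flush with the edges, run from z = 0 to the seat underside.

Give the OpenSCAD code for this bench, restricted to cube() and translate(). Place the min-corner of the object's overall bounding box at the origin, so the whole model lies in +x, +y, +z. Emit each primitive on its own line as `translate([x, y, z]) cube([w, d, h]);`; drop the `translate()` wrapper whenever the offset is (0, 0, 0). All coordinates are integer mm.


translate([0, 0, 385]) cube([1157, 280, 60]);
cube([48, 48, 385]);
translate([0, 232, 0]) cube([48, 48, 385]);
translate([1109, 0, 0]) cube([48, 48, 385]);
translate([1109, 232, 0]) cube([48, 48, 385]);


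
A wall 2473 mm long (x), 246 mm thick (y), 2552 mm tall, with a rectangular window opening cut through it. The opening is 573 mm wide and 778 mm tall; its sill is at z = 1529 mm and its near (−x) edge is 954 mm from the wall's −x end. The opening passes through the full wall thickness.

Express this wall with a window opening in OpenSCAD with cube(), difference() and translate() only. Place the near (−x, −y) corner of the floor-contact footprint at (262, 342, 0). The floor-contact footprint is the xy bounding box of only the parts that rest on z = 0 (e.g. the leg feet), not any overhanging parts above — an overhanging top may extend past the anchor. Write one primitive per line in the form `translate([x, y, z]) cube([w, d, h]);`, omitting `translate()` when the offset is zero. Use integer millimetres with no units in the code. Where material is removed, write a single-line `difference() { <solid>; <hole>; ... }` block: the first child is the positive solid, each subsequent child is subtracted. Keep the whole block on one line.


difference() { translate([262, 342, 0]) cube([2473, 246, 2552]); translate([1216, 342, 1529]) cube([573, 246, 778]); }


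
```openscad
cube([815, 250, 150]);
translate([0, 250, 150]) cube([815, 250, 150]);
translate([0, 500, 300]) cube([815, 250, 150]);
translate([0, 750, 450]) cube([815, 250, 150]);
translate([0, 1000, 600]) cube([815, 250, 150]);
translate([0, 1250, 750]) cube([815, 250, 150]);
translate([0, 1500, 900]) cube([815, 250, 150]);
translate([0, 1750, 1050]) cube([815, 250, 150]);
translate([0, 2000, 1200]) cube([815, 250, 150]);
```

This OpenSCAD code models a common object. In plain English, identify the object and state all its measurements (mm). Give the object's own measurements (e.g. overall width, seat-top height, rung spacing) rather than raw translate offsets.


A straight staircase of 9 solid steps. Each step is 815 mm wide (x), 250 mm deep (y, the going) and 150 mm tall (the rise). The first step rests on the floor; each subsequent step sits one going further in +y and one rise higher in +z, directly behind and above the previous step with no overlap.


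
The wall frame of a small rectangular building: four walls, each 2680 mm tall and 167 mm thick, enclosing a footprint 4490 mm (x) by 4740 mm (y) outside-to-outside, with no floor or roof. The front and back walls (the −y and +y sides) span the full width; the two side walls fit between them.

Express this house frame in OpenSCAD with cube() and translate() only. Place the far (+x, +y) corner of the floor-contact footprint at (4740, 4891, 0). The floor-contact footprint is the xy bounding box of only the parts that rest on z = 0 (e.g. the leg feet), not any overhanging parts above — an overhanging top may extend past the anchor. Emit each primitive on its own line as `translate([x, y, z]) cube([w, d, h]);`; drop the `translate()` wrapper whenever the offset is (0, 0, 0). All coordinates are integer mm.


translate([250, 151, 0]) cube([4490, 167, 2680]);
translate([250, 4724, 0]) cube([4490, 167, 2680]);
translate([250, 318, 0]) cube([167, 4406, 2680]);
translate([4573, 318, 0]) cube([167, 4406, 2680]);


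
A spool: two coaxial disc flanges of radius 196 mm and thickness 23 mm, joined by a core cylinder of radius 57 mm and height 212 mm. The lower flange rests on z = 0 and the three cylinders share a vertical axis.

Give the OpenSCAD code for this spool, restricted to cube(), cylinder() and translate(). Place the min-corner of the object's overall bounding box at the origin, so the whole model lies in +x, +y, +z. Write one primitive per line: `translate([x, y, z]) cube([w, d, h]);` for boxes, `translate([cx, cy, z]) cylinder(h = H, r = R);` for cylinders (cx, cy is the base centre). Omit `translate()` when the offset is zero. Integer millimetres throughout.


translate([196, 196, 0]) cylinder(h = 23, r = 196);
translate([196, 196, 23]) cylinder(h = 212, r = 57);
translate([196, 196, 235]) cylinder(h = 23, r = 196);


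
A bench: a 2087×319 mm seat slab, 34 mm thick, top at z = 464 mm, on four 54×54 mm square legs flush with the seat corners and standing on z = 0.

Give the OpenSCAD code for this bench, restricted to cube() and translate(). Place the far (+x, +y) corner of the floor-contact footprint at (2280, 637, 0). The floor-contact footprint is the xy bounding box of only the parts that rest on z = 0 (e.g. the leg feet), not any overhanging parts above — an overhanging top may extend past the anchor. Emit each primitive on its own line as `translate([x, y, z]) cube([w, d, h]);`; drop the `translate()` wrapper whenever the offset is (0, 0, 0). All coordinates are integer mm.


translate([193, 318, 430]) cube([2087, 319, 34]);
translate([193, 318, 0]) cube([54, 54, 430]);
translate([193, 583, 0]) cube([54, 54, 430]);
translate([2226, 318, 0]) cube([54, 54, 430]);
translate([2226, 583, 0]) cube([54, 54, 430]);


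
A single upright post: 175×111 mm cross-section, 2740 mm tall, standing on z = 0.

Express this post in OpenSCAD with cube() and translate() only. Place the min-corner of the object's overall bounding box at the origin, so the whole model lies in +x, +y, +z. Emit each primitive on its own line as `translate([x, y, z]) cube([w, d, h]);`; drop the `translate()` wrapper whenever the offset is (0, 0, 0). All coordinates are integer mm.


cube([175, 111, 2740]);


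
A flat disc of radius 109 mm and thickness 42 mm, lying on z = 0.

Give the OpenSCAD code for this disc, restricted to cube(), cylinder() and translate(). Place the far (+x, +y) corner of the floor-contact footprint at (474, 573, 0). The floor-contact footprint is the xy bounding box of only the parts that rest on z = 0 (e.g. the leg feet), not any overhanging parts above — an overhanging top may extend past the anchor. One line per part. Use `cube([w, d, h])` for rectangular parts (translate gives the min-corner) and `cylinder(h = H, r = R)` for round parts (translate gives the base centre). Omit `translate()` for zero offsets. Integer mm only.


translate([365, 464, 0]) cylinder(h = 42, r = 109);


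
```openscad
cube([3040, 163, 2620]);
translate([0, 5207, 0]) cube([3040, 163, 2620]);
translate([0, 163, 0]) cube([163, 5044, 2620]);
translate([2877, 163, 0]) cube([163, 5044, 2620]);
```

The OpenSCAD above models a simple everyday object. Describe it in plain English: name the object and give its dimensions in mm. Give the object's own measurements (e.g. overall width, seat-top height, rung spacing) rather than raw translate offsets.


The wall frame of a small rectangular building: four walls, each 2620 mm tall and 163 mm thick, enclosing a footprint 3040 mm (x) by 5370 mm (y) outside-to-outside, with no floor or roof. The front and back walls (the −y and +y sides) span the full width; the two side walls fit between them.


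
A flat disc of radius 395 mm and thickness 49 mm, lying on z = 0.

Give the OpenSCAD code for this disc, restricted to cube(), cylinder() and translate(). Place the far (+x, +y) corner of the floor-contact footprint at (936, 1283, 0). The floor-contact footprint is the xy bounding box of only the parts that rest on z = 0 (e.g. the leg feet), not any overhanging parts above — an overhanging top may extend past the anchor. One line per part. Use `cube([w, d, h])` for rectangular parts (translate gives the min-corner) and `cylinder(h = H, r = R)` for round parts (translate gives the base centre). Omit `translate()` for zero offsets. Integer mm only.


translate([541, 888, 0]) cylinder(h = 49, r = 395);


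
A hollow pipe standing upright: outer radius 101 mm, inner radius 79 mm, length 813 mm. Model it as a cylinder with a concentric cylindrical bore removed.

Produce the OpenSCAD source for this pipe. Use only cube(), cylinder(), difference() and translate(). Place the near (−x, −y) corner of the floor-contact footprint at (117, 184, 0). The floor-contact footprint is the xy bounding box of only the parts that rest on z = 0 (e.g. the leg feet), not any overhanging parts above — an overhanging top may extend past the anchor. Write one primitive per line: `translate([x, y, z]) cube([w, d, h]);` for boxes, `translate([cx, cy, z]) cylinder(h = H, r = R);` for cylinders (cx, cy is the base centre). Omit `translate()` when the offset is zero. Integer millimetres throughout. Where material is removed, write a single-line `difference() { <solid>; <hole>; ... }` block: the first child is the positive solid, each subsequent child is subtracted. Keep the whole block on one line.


difference() { translate([218, 285, 0]) cylinder(h = 813, r = 101); translate([218, 285, 0]) cylinder(h = 813, r = 79); }


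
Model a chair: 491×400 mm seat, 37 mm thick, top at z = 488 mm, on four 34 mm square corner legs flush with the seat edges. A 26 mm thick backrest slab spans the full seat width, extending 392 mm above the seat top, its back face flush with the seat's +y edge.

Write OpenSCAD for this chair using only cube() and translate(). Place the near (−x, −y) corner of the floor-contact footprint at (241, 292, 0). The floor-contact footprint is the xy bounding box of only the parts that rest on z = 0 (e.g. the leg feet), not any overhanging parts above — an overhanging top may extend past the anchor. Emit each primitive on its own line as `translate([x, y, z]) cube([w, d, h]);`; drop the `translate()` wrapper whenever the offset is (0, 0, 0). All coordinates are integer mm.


translate([241, 292, 451]) cube([491, 400, 37]);
translate([241, 292, 0]) cube([34, 34, 451]);
translate([698, 292, 0]) cube([34, 34, 451]);
translate([241, 658, 0]) cube([34, 34, 451]);
translate([698, 658, 0]) cube([34, 34, 451]);
translate([241, 666, 488]) cube([491, 26, 392]);


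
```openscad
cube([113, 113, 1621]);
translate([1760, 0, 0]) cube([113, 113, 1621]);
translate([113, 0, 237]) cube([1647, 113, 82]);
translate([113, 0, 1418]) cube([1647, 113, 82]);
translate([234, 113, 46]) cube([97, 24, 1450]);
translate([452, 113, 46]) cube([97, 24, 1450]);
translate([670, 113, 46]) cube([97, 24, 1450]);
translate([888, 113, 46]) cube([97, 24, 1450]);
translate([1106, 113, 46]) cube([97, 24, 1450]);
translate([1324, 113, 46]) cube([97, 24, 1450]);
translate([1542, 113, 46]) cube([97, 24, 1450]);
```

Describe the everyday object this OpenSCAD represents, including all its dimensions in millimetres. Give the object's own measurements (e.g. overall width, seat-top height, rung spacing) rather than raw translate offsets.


A fence section. Two 113×113 mm posts, 1621 mm tall, stand on the floor with a clear span of 1647 mm between their inner faces. Two horizontal rails of 113×82 mm section span the gap between the posts with their undersides at z = 237 mm and z = 1418 mm, flush with the posts' −y face. 7 pickets, each 97 mm wide, 24 mm thick and 1450 mm tall, are fixed to the +y face of the rails with their bottoms at z = 46 mm, spaced across the span with a 121 mm gap after the −x post and between neighbouring pickets and before the +x post.


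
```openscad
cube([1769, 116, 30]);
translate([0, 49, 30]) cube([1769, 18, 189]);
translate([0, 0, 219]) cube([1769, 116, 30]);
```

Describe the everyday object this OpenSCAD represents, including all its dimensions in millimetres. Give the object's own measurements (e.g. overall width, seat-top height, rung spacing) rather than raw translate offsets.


An I-beam lying along x, 1769 mm long. Overall section height 249 mm. Two flanges 116 mm wide (y) and 30 mm thick, one on the floor and one at the top; a web 18 mm thick runs between them, centred on the flange width.


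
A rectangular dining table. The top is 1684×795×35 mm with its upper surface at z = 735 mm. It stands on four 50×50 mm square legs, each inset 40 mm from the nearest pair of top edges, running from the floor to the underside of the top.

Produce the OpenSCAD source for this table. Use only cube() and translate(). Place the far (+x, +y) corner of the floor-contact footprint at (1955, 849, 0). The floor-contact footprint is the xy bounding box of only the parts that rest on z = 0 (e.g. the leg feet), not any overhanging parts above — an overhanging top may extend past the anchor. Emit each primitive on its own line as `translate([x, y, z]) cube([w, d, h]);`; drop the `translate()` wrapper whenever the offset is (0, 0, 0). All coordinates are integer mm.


translate([311, 94, 700]) cube([1684, 795, 35]);
translate([351, 134, 0]) cube([50, 50, 700]);
translate([1905, 134, 0]) cube([50, 50, 700]);
translate([351, 799, 0]) cube([50, 50, 700]);
translate([1905, 799, 0]) cube([50, 50, 700]);


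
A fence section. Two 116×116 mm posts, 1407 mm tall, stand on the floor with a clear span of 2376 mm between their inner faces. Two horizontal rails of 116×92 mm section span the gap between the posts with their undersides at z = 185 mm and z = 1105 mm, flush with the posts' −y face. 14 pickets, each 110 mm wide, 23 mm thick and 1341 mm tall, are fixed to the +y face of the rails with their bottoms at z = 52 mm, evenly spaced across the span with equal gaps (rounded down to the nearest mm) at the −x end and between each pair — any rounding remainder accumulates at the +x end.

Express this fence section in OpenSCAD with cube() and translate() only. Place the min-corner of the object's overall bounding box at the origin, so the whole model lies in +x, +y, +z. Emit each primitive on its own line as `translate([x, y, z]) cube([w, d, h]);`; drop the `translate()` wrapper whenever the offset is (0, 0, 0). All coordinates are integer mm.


cube([116, 116, 1407]);
translate([2492, 0, 0]) cube([116, 116, 1407]);
translate([116, 0, 185]) cube([2376, 116, 92]);
translate([116, 0, 1105]) cube([2376, 116, 92]);
translate([171, 116, 52]) cube([110, 23, 1341]);
translate([336, 116, 52]) cube([110, 23, 1341]);
translate([501, 116, 52]) cube([110, 23, 1341]);
translate([666, 116, 52]) cube([110, 23, 1341]);
translate([831, 116, 52]) cube([110, 23, 1341]);
translate([996, 116, 52]) cube([110, 23, 1341]);
translate([1161, 116, 52]) cube([110, 23, 1341]);
translate([1326, 116, 52]) cube([110, 23, 1341]);
translate([1491, 116, 52]) cube([110, 23, 1341]);
translate([1656, 116, 52]) cube([110, 23, 1341]);
translate([1821, 116, 52]) cube([110, 23, 1341]);
translate([1986, 116, 52]) cube([110, 23, 1341]);
translate([2151, 116, 52]) cube([110, 23, 1341]);
translate([2316, 116, 52]) cube([110, 23, 1341]);


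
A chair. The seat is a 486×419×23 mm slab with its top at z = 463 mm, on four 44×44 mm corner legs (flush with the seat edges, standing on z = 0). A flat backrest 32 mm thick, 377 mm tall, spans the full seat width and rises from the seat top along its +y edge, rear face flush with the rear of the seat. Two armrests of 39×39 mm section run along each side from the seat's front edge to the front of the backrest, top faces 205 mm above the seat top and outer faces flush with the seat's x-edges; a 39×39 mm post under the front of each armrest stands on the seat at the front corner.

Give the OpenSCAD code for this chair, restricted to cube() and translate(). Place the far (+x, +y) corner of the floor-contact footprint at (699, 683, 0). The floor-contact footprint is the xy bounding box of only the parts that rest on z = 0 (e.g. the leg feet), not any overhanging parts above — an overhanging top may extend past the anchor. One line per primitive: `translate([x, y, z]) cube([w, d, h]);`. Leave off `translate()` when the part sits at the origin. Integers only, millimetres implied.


translate([213, 264, 440]) cube([486, 419, 23]);
translate([213, 264, 0]) cube([44, 44, 440]);
translate([655, 264, 0]) cube([44, 44, 440]);
translate([213, 639, 0]) cube([44, 44, 440]);
translate([655, 639, 0]) cube([44, 44, 440]);
translate([213, 651, 463]) cube([486, 32, 377]);
translate([213, 264, 629]) cube([39, 387, 39]);
translate([660, 264, 629]) cube([39, 387, 39]);
translate([213, 264, 463]) cube([39, 39, 166]);
translate([660, 264, 463]) cube([39, 39, 166]);


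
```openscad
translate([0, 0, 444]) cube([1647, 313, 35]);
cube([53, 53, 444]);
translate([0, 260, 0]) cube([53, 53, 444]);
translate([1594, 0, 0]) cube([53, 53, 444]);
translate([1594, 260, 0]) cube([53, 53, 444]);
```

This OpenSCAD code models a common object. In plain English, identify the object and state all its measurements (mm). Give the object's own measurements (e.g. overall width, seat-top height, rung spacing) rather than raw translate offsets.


A long wooden bench with a 1647 mm (x) × 313 mm (y) seat, 35 mm thick, its top surface 479 mm above the floor. Four 53 mm square legs at the seat corners, flush with the edges, run from z = 0 to the seat underside.


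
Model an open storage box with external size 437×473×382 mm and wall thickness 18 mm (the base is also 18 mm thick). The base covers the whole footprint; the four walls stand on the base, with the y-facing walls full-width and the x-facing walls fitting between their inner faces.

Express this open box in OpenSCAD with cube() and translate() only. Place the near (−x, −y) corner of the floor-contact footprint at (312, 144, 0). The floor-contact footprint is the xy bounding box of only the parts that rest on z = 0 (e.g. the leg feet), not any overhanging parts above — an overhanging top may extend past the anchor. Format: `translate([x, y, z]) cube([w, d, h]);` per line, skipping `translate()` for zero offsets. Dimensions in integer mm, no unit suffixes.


translate([312, 144, 0]) cube([437, 473, 18]);
translate([312, 144, 18]) cube([437, 18, 364]);
translate([312, 599, 18]) cube([437, 18, 364]);
translate([312, 162, 18]) cube([18, 437, 364]);
translate([731, 162, 18]) cube([18, 437, 364]);


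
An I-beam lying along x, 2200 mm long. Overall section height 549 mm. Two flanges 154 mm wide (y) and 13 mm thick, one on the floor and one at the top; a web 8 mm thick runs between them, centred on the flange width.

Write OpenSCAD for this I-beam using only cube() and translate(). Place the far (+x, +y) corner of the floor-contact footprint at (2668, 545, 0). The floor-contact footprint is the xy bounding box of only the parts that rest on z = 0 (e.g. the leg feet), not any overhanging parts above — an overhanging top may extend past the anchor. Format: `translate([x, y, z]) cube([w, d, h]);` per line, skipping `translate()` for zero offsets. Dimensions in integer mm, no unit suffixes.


translate([468, 391, 0]) cube([2200, 154, 13]);
translate([468, 464, 13]) cube([2200, 8, 523]);
translate([468, 391, 536]) cube([2200, 154, 13]);


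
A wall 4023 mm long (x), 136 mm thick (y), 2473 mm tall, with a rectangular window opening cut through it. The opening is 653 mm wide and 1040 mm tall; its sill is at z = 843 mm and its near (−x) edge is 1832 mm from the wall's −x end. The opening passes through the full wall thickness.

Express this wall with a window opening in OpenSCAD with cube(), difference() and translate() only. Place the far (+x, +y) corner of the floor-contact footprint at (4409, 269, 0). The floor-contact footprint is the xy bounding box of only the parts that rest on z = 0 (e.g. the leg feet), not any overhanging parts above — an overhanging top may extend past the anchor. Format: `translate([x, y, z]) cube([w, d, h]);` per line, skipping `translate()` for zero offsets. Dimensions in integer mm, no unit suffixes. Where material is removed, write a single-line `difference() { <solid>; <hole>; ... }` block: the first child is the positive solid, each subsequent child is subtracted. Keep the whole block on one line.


difference() { translate([386, 133, 0]) cube([4023, 136, 2473]); translate([2218, 133, 843]) cube([653, 136, 1040]); }


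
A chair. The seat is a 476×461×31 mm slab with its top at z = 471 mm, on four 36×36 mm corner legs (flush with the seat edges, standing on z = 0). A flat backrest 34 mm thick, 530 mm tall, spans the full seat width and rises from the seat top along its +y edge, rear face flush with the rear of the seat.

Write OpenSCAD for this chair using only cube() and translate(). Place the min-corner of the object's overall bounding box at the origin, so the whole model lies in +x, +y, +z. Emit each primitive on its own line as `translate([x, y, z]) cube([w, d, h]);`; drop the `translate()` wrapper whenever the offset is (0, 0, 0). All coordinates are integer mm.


// leg_h = 471 - 31 = 440
translate([0, 0, 440]) cube([476, 461, 31]);
cube([36, 36, 440]);
translate([440, 0, 0]) cube([36, 36, 440]);
translate([0, 425, 0]) cube([36, 36, 440]);
translate([440, 425, 0]) cube([36, 36, 440]);
translate([0, 427, 471]) cube([476, 34, 530]);


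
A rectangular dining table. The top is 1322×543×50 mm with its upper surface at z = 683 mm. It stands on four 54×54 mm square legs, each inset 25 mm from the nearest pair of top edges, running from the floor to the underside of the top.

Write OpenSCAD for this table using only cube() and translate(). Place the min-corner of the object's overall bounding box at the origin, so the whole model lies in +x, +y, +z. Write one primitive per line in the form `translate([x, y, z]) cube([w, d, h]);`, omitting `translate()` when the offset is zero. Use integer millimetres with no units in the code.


translate([0, 0, 633]) cube([1322, 543, 50]);
translate([25, 25, 0]) cube([54, 54, 633]);
translate([1243, 25, 0]) cube([54, 54, 633]);
translate([25, 464, 0]) cube([54, 54, 633]);
translate([1243, 464, 0]) cube([54, 54, 633]);


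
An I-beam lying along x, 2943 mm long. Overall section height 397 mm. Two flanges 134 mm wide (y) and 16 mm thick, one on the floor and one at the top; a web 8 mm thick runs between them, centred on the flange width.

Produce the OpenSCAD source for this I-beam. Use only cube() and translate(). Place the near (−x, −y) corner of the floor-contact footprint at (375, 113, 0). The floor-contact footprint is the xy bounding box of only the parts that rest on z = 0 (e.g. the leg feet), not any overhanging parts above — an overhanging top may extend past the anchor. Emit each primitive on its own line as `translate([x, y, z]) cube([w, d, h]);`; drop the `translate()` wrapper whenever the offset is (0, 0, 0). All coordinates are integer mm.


translate([375, 113, 0]) cube([2943, 134, 16]);
translate([375, 176, 16]) cube([2943, 8, 365]);
translate([375, 113, 381]) cube([2943, 134, 16]);


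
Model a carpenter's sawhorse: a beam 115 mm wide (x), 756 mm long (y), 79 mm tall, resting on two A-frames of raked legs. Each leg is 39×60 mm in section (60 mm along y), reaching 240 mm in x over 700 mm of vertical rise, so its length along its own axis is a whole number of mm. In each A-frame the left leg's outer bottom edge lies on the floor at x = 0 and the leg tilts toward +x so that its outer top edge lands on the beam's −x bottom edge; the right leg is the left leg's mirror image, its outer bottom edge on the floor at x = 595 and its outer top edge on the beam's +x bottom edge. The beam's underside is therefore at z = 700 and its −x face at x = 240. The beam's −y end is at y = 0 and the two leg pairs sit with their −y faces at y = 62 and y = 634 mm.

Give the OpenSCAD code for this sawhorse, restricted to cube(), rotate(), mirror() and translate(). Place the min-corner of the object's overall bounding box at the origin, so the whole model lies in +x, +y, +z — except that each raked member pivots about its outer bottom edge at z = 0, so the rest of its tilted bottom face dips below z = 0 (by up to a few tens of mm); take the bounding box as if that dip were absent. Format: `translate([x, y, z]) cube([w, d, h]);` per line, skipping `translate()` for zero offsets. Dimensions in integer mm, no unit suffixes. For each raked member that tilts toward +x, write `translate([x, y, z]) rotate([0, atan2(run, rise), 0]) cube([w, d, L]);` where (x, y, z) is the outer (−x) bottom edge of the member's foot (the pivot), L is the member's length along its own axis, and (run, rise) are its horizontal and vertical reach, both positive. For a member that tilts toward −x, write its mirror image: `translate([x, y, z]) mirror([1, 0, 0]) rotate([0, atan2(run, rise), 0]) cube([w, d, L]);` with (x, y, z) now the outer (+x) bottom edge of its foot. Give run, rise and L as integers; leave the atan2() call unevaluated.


translate([240, 0, 700]) cube([115, 756, 79]);
translate([0, 62, 0]) rotate([0, atan2(240, 700), 0]) cube([39, 60, 740]);
translate([595, 62, 0]) mirror([1, 0, 0]) rotate([0, atan2(240, 700), 0]) cube([39, 60, 740]);
translate([0, 634, 0]) rotate([0, atan2(240, 700), 0]) cube([39, 60, 740]);
translate([595, 634, 0]) mirror([1, 0, 0]) rotate([0, atan2(240, 700), 0]) cube([39, 60, 740]);


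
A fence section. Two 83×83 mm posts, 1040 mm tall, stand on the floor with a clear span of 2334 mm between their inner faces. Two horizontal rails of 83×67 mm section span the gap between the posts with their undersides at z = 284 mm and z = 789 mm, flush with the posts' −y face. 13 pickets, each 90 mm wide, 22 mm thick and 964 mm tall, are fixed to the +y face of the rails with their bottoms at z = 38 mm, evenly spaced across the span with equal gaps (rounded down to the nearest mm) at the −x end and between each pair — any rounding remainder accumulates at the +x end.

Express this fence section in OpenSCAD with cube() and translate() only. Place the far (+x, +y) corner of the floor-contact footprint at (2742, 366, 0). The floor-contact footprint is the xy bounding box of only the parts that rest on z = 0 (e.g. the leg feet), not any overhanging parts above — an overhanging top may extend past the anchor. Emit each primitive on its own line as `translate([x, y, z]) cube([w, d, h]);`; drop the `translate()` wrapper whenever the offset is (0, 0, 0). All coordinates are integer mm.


translate([242, 283, 0]) cube([83, 83, 1040]);
translate([2659, 283, 0]) cube([83, 83, 1040]);
translate([325, 283, 284]) cube([2334, 83, 67]);
translate([325, 283, 789]) cube([2334, 83, 67]);
translate([408, 366, 38]) cube([90, 22, 964]);
translate([581, 366, 38]) cube([90, 22, 964]);
translate([754, 366, 38]) cube([90, 22, 964]);
translate([927, 366, 38]) cube([90, 22, 964]);
translate([1100, 366, 38]) cube([90, 22, 964]);
translate([1273, 366, 38]) cube([90, 22, 964]);
translate([1446, 366, 38]) cube([90, 22, 964]);
translate([1619, 366, 38]) cube([90, 22, 964]);
translate([1792, 366, 38]) cube([90, 22, 964]);
translate([1965, 366, 38]) cube([90, 22, 964]);
translate([2138, 366, 38]) cube([90, 22, 964]);
translate([2311, 366, 38]) cube([90, 22, 964]);
translate([2484, 366, 38]) cube([90, 22, 964]);


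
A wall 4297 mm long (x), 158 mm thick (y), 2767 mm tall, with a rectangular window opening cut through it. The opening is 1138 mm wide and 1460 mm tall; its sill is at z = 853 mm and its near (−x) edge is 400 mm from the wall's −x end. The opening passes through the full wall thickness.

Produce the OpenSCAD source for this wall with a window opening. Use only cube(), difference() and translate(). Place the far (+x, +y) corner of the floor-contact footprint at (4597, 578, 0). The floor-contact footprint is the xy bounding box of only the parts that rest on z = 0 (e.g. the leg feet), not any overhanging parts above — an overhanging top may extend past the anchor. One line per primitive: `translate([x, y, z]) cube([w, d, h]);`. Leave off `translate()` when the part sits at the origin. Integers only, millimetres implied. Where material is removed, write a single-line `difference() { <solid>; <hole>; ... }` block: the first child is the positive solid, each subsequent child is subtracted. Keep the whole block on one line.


difference() { translate([300, 420, 0]) cube([4297, 158, 2767]); translate([700, 420, 853]) cube([1138, 158, 1460]); }


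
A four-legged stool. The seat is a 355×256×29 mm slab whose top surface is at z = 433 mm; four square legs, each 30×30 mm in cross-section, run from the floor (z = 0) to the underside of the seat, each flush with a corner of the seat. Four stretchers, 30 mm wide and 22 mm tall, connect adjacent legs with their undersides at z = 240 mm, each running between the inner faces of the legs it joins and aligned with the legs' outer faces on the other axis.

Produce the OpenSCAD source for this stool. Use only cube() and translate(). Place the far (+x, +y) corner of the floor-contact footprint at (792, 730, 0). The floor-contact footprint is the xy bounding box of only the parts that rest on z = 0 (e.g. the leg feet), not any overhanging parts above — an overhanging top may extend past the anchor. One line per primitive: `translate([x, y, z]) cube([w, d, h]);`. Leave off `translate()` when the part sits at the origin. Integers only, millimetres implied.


translate([437, 474, 404]) cube([355, 256, 29]);
translate([437, 474, 0]) cube([30, 30, 404]);
translate([762, 474, 0]) cube([30, 30, 404]);
translate([437, 700, 0]) cube([30, 30, 404]);
translate([762, 700, 0]) cube([30, 30, 404]);
translate([467, 474, 240]) cube([295, 30, 22]);
translate([467, 700, 240]) cube([295, 30, 22]);
translate([437, 504, 240]) cube([30, 196, 22]);
translate([762, 504, 240]) cube([30, 196, 22]);


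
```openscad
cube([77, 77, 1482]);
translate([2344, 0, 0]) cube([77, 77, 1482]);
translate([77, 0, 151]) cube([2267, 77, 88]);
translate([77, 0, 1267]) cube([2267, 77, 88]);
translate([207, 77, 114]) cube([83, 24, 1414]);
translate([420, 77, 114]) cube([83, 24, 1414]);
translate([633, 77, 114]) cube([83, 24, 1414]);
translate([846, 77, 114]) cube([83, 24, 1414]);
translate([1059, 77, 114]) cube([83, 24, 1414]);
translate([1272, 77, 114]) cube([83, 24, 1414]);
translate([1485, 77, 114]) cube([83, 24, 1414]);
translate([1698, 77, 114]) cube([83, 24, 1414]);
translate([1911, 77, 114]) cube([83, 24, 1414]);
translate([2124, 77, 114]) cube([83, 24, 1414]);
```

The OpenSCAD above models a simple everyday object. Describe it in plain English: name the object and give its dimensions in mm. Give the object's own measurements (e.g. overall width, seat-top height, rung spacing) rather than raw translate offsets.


A fence section. Two 77×77 mm posts, 1482 mm tall, stand on the floor with a clear span of 2267 mm between their inner faces. Two horizontal rails of 77×88 mm section span the gap between the posts with their undersides at z = 151 mm and z = 1267 mm, flush with the posts' −y face. 10 pickets, each 83 mm wide, 24 mm thick and 1414 mm tall, are fixed to the +y face of the rails with their bottoms at z = 114 mm, spaced across the span with a 130 mm gap after the −x post and between neighbouring pickets, with 137 mm left before the +x post.


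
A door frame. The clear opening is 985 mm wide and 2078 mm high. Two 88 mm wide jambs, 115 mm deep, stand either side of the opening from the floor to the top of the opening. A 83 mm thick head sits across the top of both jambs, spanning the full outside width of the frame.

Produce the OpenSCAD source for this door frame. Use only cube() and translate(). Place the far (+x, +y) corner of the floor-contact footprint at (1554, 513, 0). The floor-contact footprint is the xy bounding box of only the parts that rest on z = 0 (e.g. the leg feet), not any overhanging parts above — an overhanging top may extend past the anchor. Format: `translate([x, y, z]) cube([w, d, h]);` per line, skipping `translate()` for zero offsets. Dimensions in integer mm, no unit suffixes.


translate([393, 398, 0]) cube([88, 115, 2078]);
translate([1466, 398, 0]) cube([88, 115, 2078]);
translate([393, 398, 2078]) cube([1161, 115, 83]);


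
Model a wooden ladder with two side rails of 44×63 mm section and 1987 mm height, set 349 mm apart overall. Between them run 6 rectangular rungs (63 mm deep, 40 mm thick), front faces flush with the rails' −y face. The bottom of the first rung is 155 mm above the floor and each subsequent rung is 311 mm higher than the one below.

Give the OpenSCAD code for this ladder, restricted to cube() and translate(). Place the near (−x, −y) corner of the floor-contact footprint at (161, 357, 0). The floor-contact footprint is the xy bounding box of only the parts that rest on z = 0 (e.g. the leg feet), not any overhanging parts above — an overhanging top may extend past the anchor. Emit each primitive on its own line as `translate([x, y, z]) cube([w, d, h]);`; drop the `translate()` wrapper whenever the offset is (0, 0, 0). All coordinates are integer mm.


// rung span = 349 - 2*44 = 261
// rung[k] z = 155 + k*311
translate([161, 357, 0]) cube([44, 63, 1987]);
translate([466, 357, 0]) cube([44, 63, 1987]);
translate([205, 357, 155]) cube([261, 63, 40]);
translate([205, 357, 466]) cube([261, 63, 40]);
translate([205, 357, 777]) cube([261, 63, 40]);
translate([205, 357, 1088]) cube([261, 63, 40]);
translate([205, 357, 1399]) cube([261, 63, 40]);
translate([205, 357, 1710]) cube([261, 63, 40]);


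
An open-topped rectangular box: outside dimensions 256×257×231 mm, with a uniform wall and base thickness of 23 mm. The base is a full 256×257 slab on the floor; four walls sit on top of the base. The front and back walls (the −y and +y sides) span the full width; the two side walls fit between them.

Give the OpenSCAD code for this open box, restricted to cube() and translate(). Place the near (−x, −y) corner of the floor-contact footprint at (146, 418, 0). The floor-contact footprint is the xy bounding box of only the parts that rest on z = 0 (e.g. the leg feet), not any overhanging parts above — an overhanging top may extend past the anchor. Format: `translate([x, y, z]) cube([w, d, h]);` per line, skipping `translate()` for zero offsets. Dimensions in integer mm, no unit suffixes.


translate([146, 418, 0]) cube([256, 257, 23]);
translate([146, 418, 23]) cube([256, 23, 208]);
translate([146, 652, 23]) cube([256, 23, 208]);
translate([146, 441, 23]) cube([23, 211, 208]);
translate([379, 441, 23]) cube([23, 211, 208]);


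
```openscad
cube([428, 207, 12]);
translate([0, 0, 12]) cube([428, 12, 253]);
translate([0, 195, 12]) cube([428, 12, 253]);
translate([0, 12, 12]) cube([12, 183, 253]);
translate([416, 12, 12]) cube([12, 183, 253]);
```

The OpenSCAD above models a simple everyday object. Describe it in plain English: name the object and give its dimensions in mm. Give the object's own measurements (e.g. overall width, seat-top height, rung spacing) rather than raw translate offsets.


An open-topped rectangular box: outside dimensions 428×207×265 mm, with a uniform wall and base thickness of 12 mm. The base is a full 428×207 slab on the floor; four walls sit on top of the base. The front and back walls (the −y and +y sides) span the full width; the two side walls fit between them.


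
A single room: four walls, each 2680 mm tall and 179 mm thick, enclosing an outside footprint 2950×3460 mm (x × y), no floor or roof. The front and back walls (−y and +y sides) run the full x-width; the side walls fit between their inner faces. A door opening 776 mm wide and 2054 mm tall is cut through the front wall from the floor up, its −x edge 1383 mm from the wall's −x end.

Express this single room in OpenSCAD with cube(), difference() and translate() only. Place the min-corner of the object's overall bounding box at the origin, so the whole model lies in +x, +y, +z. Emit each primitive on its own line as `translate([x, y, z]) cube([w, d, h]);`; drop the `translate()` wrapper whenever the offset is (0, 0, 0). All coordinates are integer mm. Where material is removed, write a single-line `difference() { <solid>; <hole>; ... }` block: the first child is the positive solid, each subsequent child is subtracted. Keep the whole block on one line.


difference() { cube([2950, 179, 2680]); translate([1383, 0, 0]) cube([776, 179, 2054]); }
translate([0, 3281, 0]) cube([2950, 179, 2680]);
translate([0, 179, 0]) cube([179, 3102, 2680]);
translate([2771, 179, 0]) cube([179, 3102, 2680]);


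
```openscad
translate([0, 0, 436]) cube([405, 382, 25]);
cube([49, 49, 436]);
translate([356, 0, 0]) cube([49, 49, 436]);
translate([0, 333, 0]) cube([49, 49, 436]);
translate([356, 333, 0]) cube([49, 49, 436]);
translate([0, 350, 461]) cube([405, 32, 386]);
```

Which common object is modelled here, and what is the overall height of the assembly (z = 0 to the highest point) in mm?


A chair. The overall height is 847 mm.

A slab on four corner posts with a tall panel at the back — a chair. The seat slab sits at z = 436 with thickness 25, and the 386 mm backrest starts at the seat top, so the overall height is 436 + 25 + 386 = 847 mm.


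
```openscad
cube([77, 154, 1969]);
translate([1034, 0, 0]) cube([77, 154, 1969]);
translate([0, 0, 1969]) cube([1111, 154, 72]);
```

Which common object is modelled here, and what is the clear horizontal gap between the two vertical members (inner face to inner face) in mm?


A door frame. The clear opening width is 957 mm.

Two 1969 mm tall posts with a header on top — a door frame. The left jamb is 77 mm wide at x = 0; the right jamb starts at x = 1034. The clear opening is 1034 − 77 = 957 mm.


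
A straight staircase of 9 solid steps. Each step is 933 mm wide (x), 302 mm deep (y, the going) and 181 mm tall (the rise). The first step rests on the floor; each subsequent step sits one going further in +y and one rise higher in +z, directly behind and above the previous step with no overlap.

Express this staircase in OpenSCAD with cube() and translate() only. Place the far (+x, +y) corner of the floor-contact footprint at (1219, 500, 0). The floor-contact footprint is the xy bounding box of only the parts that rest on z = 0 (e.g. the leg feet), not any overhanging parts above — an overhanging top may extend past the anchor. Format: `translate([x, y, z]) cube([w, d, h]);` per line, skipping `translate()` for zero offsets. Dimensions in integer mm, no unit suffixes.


translate([286, 198, 0]) cube([933, 302, 181]);
translate([286, 500, 181]) cube([933, 302, 181]);
translate([286, 802, 362]) cube([933, 302, 181]);
translate([286, 1104, 543]) cube([933, 302, 181]);
translate([286, 1406, 724]) cube([933, 302, 181]);
translate([286, 1708, 905]) cube([933, 302, 181]);
translate([286, 2010, 1086]) cube([933, 302, 181]);
translate([286, 2312, 1267]) cube([933, 302, 181]);
translate([286, 2614, 1448]) cube([933, 302, 181]);
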